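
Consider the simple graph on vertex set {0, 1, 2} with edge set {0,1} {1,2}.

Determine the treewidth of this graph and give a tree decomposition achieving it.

Every bag has size at most 2, so the width is 2 − 1 = 1 and tw(G) ≤ 1. Since G has at least one edge (e.g. 2–1), it is not an edgeless graph, so tw(G) ≥ 1. Hence tw(G) = 1 exactly.

Treewidth 1.
Bags: B1 = {1, 2}  B2 = {0, 1}
Tree: B1–B2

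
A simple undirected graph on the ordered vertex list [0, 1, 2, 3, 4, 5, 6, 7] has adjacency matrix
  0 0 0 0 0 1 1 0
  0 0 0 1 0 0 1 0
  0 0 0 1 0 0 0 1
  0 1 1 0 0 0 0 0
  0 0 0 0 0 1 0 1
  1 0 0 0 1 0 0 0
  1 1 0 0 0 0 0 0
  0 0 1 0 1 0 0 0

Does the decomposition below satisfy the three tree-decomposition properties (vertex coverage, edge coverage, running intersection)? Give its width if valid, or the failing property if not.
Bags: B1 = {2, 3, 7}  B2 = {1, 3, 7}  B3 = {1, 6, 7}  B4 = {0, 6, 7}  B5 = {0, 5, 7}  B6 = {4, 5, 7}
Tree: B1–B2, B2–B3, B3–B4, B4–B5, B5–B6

Yes; width 2.

Vertex coverage: the bags together contain {0, 1, 2, 3, 4, 5, 6, 7}, the full vertex set. Edge coverage: each edge of G has both endpoints in at least one bag. Running intersection: for every vertex, the bags containing it form a connected subtree. All three properties hold, so this is a valid tree decomposition of width max|bag| − 1 = 2, and hence tw(G) ≤ 2.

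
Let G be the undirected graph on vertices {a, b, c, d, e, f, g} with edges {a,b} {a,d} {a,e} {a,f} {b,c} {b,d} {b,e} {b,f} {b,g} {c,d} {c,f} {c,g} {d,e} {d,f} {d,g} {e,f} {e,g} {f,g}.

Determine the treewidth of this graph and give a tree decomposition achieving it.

Treewidth 4.
One optimal decomposition is:
Bags: B1 = {b, c, d, f, g}  B2 = {b, d, e, f, g}  B3 = {a, b, d, e, f}
Tree: B1–B2, B2–B3

Every bag has size at most 5, so the width is 5 − 1 = 4 and tw(G) ≤ 4. On the other hand G contains the 5-clique {b, d, e, f, g}. A clique must lie in a single bag of any decomposition, so no decomposition can have width below 4. The upper and lower bounds meet at 4, so that is the treewidth.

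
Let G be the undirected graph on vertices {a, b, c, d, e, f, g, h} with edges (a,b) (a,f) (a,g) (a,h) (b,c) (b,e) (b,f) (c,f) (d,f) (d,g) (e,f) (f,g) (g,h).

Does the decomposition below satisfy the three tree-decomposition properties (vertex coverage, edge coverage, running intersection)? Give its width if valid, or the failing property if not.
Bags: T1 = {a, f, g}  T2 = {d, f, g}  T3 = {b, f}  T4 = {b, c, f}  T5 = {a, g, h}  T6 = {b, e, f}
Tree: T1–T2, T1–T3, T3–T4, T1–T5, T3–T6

No — edge (a,b) lies in no bag.

A tree decomposition must satisfy three properties: every vertex lies in some bag; for every edge, both endpoints lie together in some bag; and for every vertex, the bags containing it form a connected subtree. Here edge (a,b) lies in no bag, so the decomposition is invalid.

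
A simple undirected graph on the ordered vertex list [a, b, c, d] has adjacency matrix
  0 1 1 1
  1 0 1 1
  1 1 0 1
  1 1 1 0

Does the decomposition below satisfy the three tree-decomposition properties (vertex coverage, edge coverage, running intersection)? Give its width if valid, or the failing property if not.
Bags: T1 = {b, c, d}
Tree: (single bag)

A tree decomposition must satisfy three properties: every vertex lies in some bag; for every edge, both endpoints lie together in some bag; and for every vertex, the bags containing it form a connected subtree. Here vertex a appears in no bag, so the decomposition is invalid.

No — vertex a appears in no bag.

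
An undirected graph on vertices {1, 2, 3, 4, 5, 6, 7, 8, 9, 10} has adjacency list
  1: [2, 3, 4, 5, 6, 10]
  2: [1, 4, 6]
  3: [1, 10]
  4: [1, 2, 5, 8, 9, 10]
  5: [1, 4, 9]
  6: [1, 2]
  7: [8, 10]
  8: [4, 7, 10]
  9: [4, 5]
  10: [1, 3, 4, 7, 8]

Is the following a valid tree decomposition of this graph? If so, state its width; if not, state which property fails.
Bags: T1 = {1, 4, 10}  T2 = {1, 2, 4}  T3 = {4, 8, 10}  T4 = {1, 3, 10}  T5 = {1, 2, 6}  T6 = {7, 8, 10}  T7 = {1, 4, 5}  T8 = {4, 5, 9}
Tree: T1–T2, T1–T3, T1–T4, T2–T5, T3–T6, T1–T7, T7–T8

Vertex coverage: the bags together contain {1, 2, 3, 4, 5, 6, 7, 8, 9, 10}, the full vertex set. Edge coverage: each edge of G has both endpoints in at least one bag. Running intersection: for every vertex, the bags containing it form a connected subtree. All three properties hold, so this is a valid tree decomposition of width max|bag| − 1 = 2, and hence tw(G) ≤ 2.

Yes; width 2.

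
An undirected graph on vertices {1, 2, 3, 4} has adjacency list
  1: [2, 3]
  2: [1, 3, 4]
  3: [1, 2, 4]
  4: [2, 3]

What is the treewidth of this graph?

A width-2 tree decomposition is:
Bags: B1 = {1, 2, 3}  B2 = {2, 3, 4}
Tree: B1–B2
Every bag has size at most 3, so the width is 3 − 1 = 2 and tw(G) ≤ 2. For the lower bound, the 3 vertices {1, 2, 3} are pairwise adjacent, and any tree decomposition puts a clique entirely inside one bag — forcing width ≥ 2. Combining the bounds, tw(G) = 2.

2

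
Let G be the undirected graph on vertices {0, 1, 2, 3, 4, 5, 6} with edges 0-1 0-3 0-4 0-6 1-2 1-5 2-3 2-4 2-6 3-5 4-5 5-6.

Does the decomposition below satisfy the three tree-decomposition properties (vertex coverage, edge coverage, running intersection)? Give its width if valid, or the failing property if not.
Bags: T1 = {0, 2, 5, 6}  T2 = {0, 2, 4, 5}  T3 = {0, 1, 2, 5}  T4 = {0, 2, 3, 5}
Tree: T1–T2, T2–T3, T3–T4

Every vertex of G appears in some bag (union = {0, 1, 2, 3, 4, 5, 6}); every edge is covered by a bag; and for each vertex v the set of bags containing v is connected in the bag tree. The decomposition is therefore valid. The largest bag has 4 vertices, so the width is 3.

Yes; width 3.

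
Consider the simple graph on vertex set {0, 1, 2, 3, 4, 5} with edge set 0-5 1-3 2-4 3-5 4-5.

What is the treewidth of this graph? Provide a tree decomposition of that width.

The largest bag has 2 vertices, giving width 1; this decomposition certifies tw(G) ≤ 1. Any graph with an edge has treewidth ≥ 1, and G has the edge 3–5. Therefore the treewidth is 1.

Treewidth 1.
One optimal decomposition is:
Bags: B1 = {3, 5}  B2 = {0, 5}  B3 = {4, 5}  B4 = {2, 4}  B5 = {1, 3}
Tree: B1–B2, B1–B3, B3–B4, B1–B5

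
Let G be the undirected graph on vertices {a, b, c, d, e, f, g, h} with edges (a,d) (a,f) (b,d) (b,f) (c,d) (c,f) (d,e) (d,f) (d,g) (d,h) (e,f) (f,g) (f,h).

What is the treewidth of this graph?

2

A width-2 tree decomposition is:
Bags: B1 = {d, e, f}  B2 = {c, d, f}  B3 = {d, f, g}  B4 = {b, d, f}  B5 = {d, f, h}  B6 = {a, d, f}
Tree: B1–B2, B1–B3, B2–B4, B3–B5, B3–B6
The largest bag has 3 vertices, giving width 2; this decomposition certifies tw(G) ≤ 2. For the lower bound, the 3 vertices {d, f, g} are pairwise adjacent, and any tree decomposition puts a clique entirely inside one bag — forcing width ≥ 2. The upper and lower bounds meet at 2, so that is the treewidth.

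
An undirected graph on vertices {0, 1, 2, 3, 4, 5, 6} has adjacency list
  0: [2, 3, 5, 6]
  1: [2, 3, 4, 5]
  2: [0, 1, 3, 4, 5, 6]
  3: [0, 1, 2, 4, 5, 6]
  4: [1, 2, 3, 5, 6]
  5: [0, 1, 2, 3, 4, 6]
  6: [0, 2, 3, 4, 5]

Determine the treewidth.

A width-4 tree decomposition is:
Bags: B1 = {0, 2, 3, 5, 6}  B2 = {2, 3, 4, 5, 6}  B3 = {1, 2, 3, 4, 5}
Tree: B1–B2, B2–B3
Each bag holds 5 vertices, so the decomposition has width 4, which upper-bounds the treewidth. For the lower bound, the 5 vertices {0, 2, 3, 5, 6} are pairwise adjacent, and any tree decomposition puts a clique entirely inside one bag — forcing width ≥ 4. Hence tw(G) = 4 exactly.

4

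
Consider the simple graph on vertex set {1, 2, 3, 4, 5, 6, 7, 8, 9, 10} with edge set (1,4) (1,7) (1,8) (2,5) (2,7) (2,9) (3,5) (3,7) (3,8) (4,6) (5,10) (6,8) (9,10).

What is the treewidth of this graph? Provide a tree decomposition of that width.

Treewidth 2.
One optimal decomposition is:
Bags: B1 = {5, 9, 10}  B2 = {2, 5, 9}  B3 = {2, 3, 5}  B4 = {2, 3, 7}  B5 = {3, 7, 8}  B6 = {1, 7, 8}  B7 = {1, 6, 8}  B8 = {1, 4, 6}
Tree: B1–B2, B2–B3, B3–B4, B4–B5, B5–B6, B6–B7, B7–B8

Each bag holds 3 vertices, so the decomposition has width 2, which upper-bounds the treewidth. For the lower bound, G contains the cycle 10–9–2–5–10, so G is not a forest; only forests have treewidth ≤ 1, hence tw(G) ≥ 2. The upper and lower bounds meet at 2, so that is the treewidth.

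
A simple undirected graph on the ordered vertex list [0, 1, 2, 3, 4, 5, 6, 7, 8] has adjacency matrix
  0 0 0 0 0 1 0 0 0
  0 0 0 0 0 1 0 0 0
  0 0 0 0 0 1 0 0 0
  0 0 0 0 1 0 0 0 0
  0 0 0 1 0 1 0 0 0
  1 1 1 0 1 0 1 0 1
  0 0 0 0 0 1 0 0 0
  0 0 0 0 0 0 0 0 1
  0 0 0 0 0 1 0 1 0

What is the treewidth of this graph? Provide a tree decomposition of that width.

The largest bag has 2 vertices, giving width 1; this decomposition certifies tw(G) ≤ 1. G has an edge, so its treewidth is at least 1. Combining the bounds, tw(G) = 1.

Treewidth 1.
Bags: B1 = {1, 5}  B2 = {4, 5}  B3 = {5, 8}  B4 = {0, 5}  B5 = {5, 6}  B6 = {7, 8}  B7 = {3, 4}  B8 = {2, 5}
Tree: B1–B2, B2–B3, B3–B4, B4–B5, B3–B6, B2–B7, B1–B8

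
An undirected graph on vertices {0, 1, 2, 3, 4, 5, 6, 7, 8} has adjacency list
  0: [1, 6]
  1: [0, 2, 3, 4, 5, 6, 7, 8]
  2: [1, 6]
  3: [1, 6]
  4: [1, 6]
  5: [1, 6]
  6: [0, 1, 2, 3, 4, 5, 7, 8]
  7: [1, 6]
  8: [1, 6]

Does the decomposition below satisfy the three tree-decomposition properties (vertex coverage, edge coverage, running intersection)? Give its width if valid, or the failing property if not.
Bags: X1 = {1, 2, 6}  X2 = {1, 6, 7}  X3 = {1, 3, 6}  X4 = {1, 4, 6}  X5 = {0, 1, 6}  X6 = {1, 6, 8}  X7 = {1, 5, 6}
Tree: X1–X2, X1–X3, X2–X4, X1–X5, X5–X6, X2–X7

Yes; width 2.

Vertex coverage: the bags together contain {0, 1, 2, 3, 4, 5, 6, 7, 8}, the full vertex set. Edge coverage: each edge of G has both endpoints in at least one bag. Running intersection: for every vertex, the bags containing it form a connected subtree. All three properties hold, so this is a valid tree decomposition of width max|bag| − 1 = 2, and hence tw(G) ≤ 2.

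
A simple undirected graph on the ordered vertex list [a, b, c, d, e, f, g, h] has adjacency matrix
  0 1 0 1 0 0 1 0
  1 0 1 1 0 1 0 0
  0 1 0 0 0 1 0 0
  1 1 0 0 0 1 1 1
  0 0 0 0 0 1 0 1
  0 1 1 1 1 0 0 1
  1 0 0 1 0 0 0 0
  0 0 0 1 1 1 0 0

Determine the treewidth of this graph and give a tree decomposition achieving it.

Treewidth 2.
Bags: B1 = {d, f, h}  B2 = {b, d, f}  B3 = {a, b, d}  B4 = {a, d, g}  B5 = {b, c, f}  B6 = {e, f, h}
Tree: B1–B2, B2–B3, B3–B4, B2–B5, B1–B6

Each bag holds 3 vertices, so the decomposition has width 2, which upper-bounds the treewidth. Conversely, {a, d, g} is a clique of size 3, and the vertices of any clique must share a bag in every tree decomposition; so some bag has ≥ 3 vertices and tw(G) ≥ 2. Therefore the treewidth is 2.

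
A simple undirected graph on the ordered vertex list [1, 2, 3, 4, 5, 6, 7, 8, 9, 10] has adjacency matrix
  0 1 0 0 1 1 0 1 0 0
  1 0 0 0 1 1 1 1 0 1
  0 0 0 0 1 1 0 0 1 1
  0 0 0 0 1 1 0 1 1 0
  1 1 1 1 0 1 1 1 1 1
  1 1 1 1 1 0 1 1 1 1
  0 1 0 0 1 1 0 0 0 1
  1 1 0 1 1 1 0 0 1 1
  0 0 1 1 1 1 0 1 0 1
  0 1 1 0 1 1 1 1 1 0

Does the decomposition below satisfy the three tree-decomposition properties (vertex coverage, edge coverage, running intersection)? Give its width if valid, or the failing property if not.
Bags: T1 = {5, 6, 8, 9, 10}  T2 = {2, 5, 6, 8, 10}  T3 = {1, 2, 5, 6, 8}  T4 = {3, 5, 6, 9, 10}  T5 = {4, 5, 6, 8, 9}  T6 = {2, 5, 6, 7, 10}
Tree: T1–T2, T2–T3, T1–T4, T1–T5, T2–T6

Vertex coverage: the bags together contain {1, 2, 3, 4, 5, 6, 7, 8, 9, 10}, the full vertex set. Edge coverage: each edge of G has both endpoints in at least one bag. Running intersection: for every vertex, the bags containing it form a connected subtree. All three properties hold, so this is a valid tree decomposition of width max|bag| − 1 = 4, and hence tw(G) ≤ 4.

Yes; width 4.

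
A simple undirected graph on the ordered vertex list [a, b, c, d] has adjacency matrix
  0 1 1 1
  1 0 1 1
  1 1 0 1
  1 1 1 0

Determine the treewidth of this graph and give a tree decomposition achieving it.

With just one bag of size 4, the width is 4 − 1 = 3, so tw(G) ≤ 3. On the other hand G contains the 4-clique {a, b, c, d}. A clique must lie in a single bag of any decomposition, so no decomposition can have width below 3. The upper and lower bounds meet at 3, so that is the treewidth.

Treewidth 3.
Bags: B1 = {a, b, c, d}
Tree: (single bag)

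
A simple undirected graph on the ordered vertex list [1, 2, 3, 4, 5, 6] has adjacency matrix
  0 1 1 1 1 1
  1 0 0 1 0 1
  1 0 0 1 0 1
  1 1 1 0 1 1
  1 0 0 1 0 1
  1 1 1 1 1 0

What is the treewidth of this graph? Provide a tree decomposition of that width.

Each bag holds 4 vertices, so the decomposition has width 3, which upper-bounds the treewidth. Conversely, {1, 2, 4, 6} is a clique of size 4, and the vertices of any clique must share a bag in every tree decomposition; so some bag has ≥ 4 vertices and tw(G) ≥ 3. Combining the bounds, tw(G) = 3.

Treewidth 3.
One such decomposition:
Bags: B1 = {1, 3, 4, 6}  B2 = {1, 2, 4, 6}  B3 = {1, 4, 5, 6}
Tree: B1–B2, B2–B3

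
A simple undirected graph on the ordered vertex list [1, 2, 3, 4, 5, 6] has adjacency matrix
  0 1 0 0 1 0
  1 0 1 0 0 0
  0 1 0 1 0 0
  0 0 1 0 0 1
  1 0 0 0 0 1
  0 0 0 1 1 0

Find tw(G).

A width-2 tree decomposition is:
Bags: B1 = {1, 5, 6}  B2 = {1, 2, 6}  B3 = {2, 3, 6}  B4 = {3, 4, 6}
Tree: B1–B2, B2–B3, B3–B4
The largest bag has 3 vertices, giving width 2; this decomposition certifies tw(G) ≤ 2. The edges 6–5–1–2–3–4–6 form a cycle, so G is not a tree and its treewidth is at least 2. The upper and lower bounds meet at 2, so that is the treewidth.

2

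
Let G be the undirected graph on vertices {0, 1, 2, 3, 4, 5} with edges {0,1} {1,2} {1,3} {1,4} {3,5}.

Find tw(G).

1

A width-1 tree decomposition is:
Bags: B1 = {1, 2}  B2 = {1, 3}  B3 = {3, 5}  B4 = {1, 4}  B5 = {0, 1}
Tree: B1–B2, B2–B3, B2–B4, B2–B5
Every bag has size at most 2, so the width is 2 − 1 = 1 and tw(G) ≤ 1. G has an edge, so its treewidth is at least 1. Combining the bounds, tw(G) = 1.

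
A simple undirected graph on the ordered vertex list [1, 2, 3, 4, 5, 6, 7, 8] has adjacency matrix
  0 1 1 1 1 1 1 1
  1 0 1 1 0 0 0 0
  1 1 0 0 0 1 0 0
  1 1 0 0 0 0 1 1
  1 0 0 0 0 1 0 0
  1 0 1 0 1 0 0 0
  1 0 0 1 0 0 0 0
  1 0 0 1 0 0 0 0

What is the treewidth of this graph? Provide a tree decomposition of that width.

Treewidth 2.
Bags: B1 = {1, 3, 6}  B2 = {1, 2, 3}  B3 = {1, 2, 4}  B4 = {1, 4, 8}  B5 = {1, 5, 6}  B6 = {1, 4, 7}
Tree: B1–B2, B2–B3, B3–B4, B1–B5, B3–B6

The largest bag has 3 vertices, giving width 2; this decomposition certifies tw(G) ≤ 2. Conversely, {1, 2, 3} is a clique of size 3, and the vertices of any clique must share a bag in every tree decomposition; so some bag has ≥ 3 vertices and tw(G) ≥ 2. Combining the bounds, tw(G) = 2.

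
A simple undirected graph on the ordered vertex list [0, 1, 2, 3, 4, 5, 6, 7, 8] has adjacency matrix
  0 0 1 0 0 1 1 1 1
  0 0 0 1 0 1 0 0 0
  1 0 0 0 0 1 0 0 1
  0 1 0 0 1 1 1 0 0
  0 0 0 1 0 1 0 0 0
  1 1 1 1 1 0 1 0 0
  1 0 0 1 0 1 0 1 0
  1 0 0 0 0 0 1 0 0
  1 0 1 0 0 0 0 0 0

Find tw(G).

A width-2 tree decomposition is:
Bags: B1 = {0, 2, 5}  B2 = {0, 5, 6}  B3 = {0, 6, 7}  B4 = {0, 2, 8}  B5 = {3, 5, 6}  B6 = {3, 4, 5}  B7 = {1, 3, 5}
Tree: B1–B2, B2–B3, B1–B4, B2–B5, B5–B6, B5–B7
Every bag has size at most 3, so the width is 3 − 1 = 2 and tw(G) ≤ 2. Conversely, {0, 2, 8} is a clique of size 3, and the vertices of any clique must share a bag in every tree decomposition; so some bag has ≥ 3 vertices and tw(G) ≥ 2. Hence tw(G) = 2 exactly.

2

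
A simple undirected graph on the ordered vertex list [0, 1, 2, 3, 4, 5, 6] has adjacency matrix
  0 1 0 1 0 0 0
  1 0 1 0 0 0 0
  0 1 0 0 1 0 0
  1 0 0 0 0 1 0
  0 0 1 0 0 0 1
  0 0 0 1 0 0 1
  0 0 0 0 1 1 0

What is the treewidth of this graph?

A width-2 tree decomposition is:
Bags: B1 = {1, 2, 4}  B2 = {0, 1, 4}  B3 = {0, 3, 4}  B4 = {3, 4, 5}  B5 = {4, 5, 6}
Tree: B1–B2, B2–B3, B3–B4, B4–B5
Every bag has size at most 3, so the width is 3 − 1 = 2 and tw(G) ≤ 2. The edges 4–2–1–0–3–5–6–4 form a cycle, so G is not a tree and its treewidth is at least 2. Hence tw(G) = 2 exactly.

2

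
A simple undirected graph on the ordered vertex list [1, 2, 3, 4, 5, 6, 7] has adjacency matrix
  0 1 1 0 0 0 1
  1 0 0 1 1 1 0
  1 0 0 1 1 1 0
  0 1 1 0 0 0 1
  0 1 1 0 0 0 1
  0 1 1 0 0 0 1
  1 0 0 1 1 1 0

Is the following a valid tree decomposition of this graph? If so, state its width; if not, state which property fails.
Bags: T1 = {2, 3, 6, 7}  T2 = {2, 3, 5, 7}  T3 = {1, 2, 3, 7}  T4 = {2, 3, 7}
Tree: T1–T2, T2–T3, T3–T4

A tree decomposition must satisfy three properties: every vertex lies in some bag; for every edge, both endpoints lie together in some bag; and for every vertex, the bags containing it form a connected subtree. Here vertex 4 appears in no bag, so the decomposition is invalid.

No — vertex 4 appears in no bag.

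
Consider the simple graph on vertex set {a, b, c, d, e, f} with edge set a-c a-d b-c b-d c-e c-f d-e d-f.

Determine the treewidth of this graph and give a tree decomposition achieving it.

Each bag holds 3 vertices, so the decomposition has width 2, which upper-bounds the treewidth. For the lower bound, G contains the cycle b–d–a–c–b, so G is not a forest; only forests have treewidth ≤ 1, hence tw(G) ≥ 2. Combining the bounds, tw(G) = 2.

Treewidth 2.
One such decomposition:
Bags: B1 = {b, c, d}  B2 = {a, c, d}  B3 = {c, d, f}  B4 = {c, d, e}
Tree: B1–B2, B2–B3, B3–B4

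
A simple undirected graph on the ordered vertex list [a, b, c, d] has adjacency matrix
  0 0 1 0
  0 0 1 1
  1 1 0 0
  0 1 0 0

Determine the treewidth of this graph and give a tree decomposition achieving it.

Treewidth 1.
One optimal decomposition is:
Bags: B1 = {a, c}  B2 = {b, c}  B3 = {b, d}
Tree: B1–B2, B2–B3

The largest bag has 2 vertices, giving width 1; this decomposition certifies tw(G) ≤ 1. Since G has at least one edge (e.g. a–c), it is not an edgeless graph, so tw(G) ≥ 1. The upper and lower bounds meet at 1, so that is the treewidth.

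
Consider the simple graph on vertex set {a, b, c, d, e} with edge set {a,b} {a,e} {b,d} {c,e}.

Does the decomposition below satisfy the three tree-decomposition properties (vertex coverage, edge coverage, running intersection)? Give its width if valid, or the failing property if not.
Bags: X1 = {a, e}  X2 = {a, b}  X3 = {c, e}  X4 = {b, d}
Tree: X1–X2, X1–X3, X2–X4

Yes; width 1.

Checking the three conditions: (i) the bags cover all of {a, b, c, d, e}; (ii) for each edge, some bag contains both endpoints; (iii) the bags containing any fixed vertex form a subtree. All hold, so the decomposition is valid with width 2 − 1 = 1.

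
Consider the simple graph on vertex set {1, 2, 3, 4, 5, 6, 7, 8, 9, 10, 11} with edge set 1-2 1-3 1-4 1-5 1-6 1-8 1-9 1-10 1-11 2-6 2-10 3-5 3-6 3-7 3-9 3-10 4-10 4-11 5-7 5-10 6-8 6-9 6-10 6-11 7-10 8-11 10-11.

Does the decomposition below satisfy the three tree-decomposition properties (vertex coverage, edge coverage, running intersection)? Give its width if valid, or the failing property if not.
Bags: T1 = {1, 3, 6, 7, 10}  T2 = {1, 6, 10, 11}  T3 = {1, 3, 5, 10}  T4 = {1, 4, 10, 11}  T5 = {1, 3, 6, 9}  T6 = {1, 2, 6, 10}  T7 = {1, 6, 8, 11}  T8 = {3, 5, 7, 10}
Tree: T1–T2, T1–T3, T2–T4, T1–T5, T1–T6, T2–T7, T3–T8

No — bags containing vertex 7 are not connected in the tree.

A tree decomposition must satisfy three properties: every vertex lies in some bag; for every edge, both endpoints lie together in some bag; and for every vertex, the bags containing it form a connected subtree. Here bags containing vertex 7 are not connected in the tree, so the decomposition is invalid.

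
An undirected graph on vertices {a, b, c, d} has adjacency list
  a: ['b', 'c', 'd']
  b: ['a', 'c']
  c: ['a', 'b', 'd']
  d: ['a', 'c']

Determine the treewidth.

2

A width-2 tree decomposition is:
Bags: B1 = {a, b, c}  B2 = {a, c, d}
Tree: B1–B2
Each bag holds 3 vertices, so the decomposition has width 2, which upper-bounds the treewidth. On the other hand G contains the 3-clique {a, c, d}. A clique must lie in a single bag of any decomposition, so no decomposition can have width below 2. Therefore the treewidth is 2.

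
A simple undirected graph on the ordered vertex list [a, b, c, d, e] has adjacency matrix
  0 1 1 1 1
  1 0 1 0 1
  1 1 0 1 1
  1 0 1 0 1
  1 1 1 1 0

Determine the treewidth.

A width-3 tree decomposition is:
Bags: B1 = {a, c, d, e}  B2 = {a, b, c, e}
Tree: B1–B2
Every bag has size at most 4, so the width is 4 − 1 = 3 and tw(G) ≤ 3. On the other hand G contains the 4-clique {a, c, d, e}. A clique must lie in a single bag of any decomposition, so no decomposition can have width below 3. Combining the bounds, tw(G) = 3.

3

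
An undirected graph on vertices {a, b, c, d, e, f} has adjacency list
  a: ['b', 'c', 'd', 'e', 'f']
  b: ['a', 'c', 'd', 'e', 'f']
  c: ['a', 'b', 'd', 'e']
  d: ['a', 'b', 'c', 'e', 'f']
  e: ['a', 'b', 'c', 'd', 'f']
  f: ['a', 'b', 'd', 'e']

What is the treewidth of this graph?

A width-4 tree decomposition is:
Bags: B1 = {a, b, c, d, e}  B2 = {a, b, d, e, f}
Tree: B1–B2
Each bag holds 5 vertices, so the decomposition has width 4, which upper-bounds the treewidth. For the lower bound, the 5 vertices {a, b, c, d, e} are pairwise adjacent, and any tree decomposition puts a clique entirely inside one bag — forcing width ≥ 4. Therefore the treewidth is 4.

4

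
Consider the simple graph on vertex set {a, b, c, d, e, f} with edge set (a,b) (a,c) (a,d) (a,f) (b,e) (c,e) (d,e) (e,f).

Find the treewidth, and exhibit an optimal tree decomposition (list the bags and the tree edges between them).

The largest bag has 3 vertices, giving width 2; this decomposition certifies tw(G) ≤ 2. For the lower bound, G contains the cycle e–f–a–b–e, so G is not a forest; only forests have treewidth ≤ 1, hence tw(G) ≥ 2. Hence tw(G) = 2 exactly.

Treewidth 2.
One such decomposition:
Bags: B1 = {a, e, f}  B2 = {a, b, e}  B3 = {a, c, e}  B4 = {a, d, e}
Tree: B1–B2, B2–B3, B3–B4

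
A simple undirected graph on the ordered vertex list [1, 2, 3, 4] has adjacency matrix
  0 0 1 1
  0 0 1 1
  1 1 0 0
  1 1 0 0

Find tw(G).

A width-2 tree decomposition is:
Bags: B1 = {2, 3, 4}  B2 = {1, 3, 4}
Tree: B1–B2
Each bag holds 3 vertices, so the decomposition has width 2, which upper-bounds the treewidth. The edges 4–2–3–1–4 form a cycle, so G is not a tree and its treewidth is at least 2. Hence tw(G) = 2 exactly.

2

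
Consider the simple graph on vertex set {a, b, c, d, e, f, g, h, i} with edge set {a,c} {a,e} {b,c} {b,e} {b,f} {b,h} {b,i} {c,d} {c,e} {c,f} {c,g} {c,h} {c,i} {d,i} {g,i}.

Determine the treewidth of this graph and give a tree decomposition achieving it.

Treewidth 2.
One optimal decomposition is:
Bags: B1 = {b, c, i}  B2 = {b, c, e}  B3 = {c, d, i}  B4 = {b, c, h}  B5 = {c, g, i}  B6 = {b, c, f}  B7 = {a, c, e}
Tree: B1–B2, B1–B3, B1–B4, B1–B5, B2–B6, B2–B7

Every bag has size at most 3, so the width is 3 − 1 = 2 and tw(G) ≤ 2. Conversely, {c, d, i} is a clique of size 3, and the vertices of any clique must share a bag in every tree decomposition; so some bag has ≥ 3 vertices and tw(G) ≥ 2. Therefore the treewidth is 2.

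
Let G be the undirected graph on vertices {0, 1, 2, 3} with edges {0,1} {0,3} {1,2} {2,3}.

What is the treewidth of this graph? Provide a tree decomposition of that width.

Treewidth 2.
Bags: B1 = {1, 2, 3}  B2 = {0, 1, 3}
Tree: B1–B2

Each bag holds 3 vertices, so the decomposition has width 2, which upper-bounds the treewidth. The edges 3–2–1–0–3 form a cycle, so G is not a tree and its treewidth is at least 2. Therefore the treewidth is 2.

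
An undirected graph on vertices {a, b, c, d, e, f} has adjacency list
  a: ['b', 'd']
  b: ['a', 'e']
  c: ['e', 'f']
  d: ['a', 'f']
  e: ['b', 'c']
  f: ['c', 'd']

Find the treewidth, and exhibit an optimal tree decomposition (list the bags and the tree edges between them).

Every bag has size at most 3, so the width is 3 − 1 = 2 and tw(G) ≤ 2. Since e–b–a–d–f–c–e is a cycle in G, G is not acyclic. Forests are exactly the graphs of treewidth ≤ 1, so tw(G) ≥ 2. Hence tw(G) = 2 exactly.

Treewidth 2.
One such decomposition:
Bags: B1 = {a, b, e}  B2 = {a, d, e}  B3 = {d, e, f}  B4 = {c, e, f}
Tree: B1–B2, B2–B3, B3–B4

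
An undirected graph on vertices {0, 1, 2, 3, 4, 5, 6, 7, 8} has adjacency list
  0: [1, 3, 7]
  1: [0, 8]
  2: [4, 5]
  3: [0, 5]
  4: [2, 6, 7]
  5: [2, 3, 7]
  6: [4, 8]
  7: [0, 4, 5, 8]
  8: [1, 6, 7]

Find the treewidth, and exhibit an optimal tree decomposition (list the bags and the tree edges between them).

Each bag holds 4 vertices, so the decomposition has width 3, which upper-bounds the treewidth. For the lower bound: the 4 vertex sets {2,4,6}, {5}, {7}, {0,1,3,8} are disjoint, each induces a connected subgraph, and every pair is joined by at least one edge of G. Contracting each set to a single vertex therefore yields K_{4} as a minor, and since treewidth is minor-monotone, tw(G) ≥ tw(K_{4}) = 3. The upper and lower bounds meet at 3, so that is the treewidth.

Treewidth 3.
Bags: B1 = {2, 4, 5, 6}  B2 = {4, 5, 6, 7}  B3 = {5, 6, 7, 8}  B4 = {3, 5, 7, 8}  B5 = {0, 3, 7, 8}  B6 = {0, 1, 3, 8}
Tree: B1–B2, B2–B3, B3–B4, B4–B5, B5–B6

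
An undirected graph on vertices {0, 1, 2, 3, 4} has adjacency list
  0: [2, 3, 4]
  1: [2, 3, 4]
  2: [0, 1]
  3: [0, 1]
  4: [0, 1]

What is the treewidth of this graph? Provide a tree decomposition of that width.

Treewidth 2.
One optimal decomposition is:
Bags: B1 = {0, 1, 3}  B2 = {0, 1, 2}  B3 = {0, 1, 4}
Tree: B1–B2, B2–B3

Every bag has size at most 3, so the width is 3 − 1 = 2 and tw(G) ≤ 2. For the lower bound, G contains the cycle 3–0–2–1–3, so G is not a forest; only forests have treewidth ≤ 1, hence tw(G) ≥ 2. Therefore the treewidth is 2.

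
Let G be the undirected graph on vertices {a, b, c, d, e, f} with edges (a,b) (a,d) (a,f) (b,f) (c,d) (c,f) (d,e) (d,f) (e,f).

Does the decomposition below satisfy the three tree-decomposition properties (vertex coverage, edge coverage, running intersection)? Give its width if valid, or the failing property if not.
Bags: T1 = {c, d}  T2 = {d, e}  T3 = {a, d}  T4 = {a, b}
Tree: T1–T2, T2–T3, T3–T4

A tree decomposition must satisfy three properties: every vertex lies in some bag; for every edge, both endpoints lie together in some bag; and for every vertex, the bags containing it form a connected subtree. Here vertex f appears in no bag, so the decomposition is invalid.

No — vertex f appears in no bag.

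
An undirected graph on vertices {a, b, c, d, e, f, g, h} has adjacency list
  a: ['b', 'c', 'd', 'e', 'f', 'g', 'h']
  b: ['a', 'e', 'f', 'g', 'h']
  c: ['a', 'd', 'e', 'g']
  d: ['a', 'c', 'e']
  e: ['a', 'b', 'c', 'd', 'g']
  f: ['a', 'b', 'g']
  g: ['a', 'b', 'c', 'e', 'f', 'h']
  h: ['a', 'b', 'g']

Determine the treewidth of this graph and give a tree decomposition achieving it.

Treewidth 3.
One such decomposition:
Bags: B1 = {a, c, e, g}  B2 = {a, c, d, e}  B3 = {a, b, e, g}  B4 = {a, b, g, h}  B5 = {a, b, f, g}
Tree: B1–B2, B1–B3, B3–B4, B4–B5

The largest bag has 4 vertices, giving width 3; this decomposition certifies tw(G) ≤ 3. For the lower bound, the 4 vertices {a, c, d, e} are pairwise adjacent, and any tree decomposition puts a clique entirely inside one bag — forcing width ≥ 3. The upper and lower bounds meet at 3, so that is the treewidth.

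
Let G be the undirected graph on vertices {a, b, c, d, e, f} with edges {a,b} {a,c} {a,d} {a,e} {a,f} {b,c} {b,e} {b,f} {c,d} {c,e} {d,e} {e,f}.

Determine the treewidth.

A width-3 tree decomposition is:
Bags: B1 = {a, b, c, e}  B2 = {a, c, d, e}  B3 = {a, b, e, f}
Tree: B1–B2, B1–B3
Each bag holds 4 vertices, so the decomposition has width 3, which upper-bounds the treewidth. On the other hand G contains the 4-clique {a, c, d, e}. A clique must lie in a single bag of any decomposition, so no decomposition can have width below 3. Hence tw(G) = 3 exactly.

3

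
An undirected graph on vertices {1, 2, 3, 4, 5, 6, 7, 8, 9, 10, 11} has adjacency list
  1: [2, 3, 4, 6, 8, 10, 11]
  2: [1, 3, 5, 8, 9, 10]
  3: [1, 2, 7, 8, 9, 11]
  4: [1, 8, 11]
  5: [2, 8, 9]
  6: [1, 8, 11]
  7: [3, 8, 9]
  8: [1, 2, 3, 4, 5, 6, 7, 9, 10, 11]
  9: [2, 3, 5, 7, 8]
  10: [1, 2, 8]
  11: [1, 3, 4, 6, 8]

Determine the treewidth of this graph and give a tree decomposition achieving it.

Treewidth 3.
One optimal decomposition is:
Bags: B1 = {1, 2, 3, 8}  B2 = {2, 3, 8, 9}  B3 = {3, 7, 8, 9}  B4 = {1, 3, 8, 11}  B5 = {1, 2, 8, 10}  B6 = {1, 4, 8, 11}  B7 = {1, 6, 8, 11}  B8 = {2, 5, 8, 9}
Tree: B1–B2, B2–B3, B1–B4, B1–B5, B4–B6, B4–B7, B2–B8

The largest bag has 4 vertices, giving width 3; this decomposition certifies tw(G) ≤ 3. Conversely, {1, 3, 8, 11} is a clique of size 4, and the vertices of any clique must share a bag in every tree decomposition; so some bag has ≥ 4 vertices and tw(G) ≥ 3. The upper and lower bounds meet at 3, so that is the treewidth.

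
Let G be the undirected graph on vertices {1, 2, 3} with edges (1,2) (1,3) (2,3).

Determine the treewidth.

A width-2 tree decomposition is:
Bags: B1 = {1, 2, 3}
Tree: (single bag)
A single bag containing all 3 vertices is trivially a valid decomposition of width 2. On the other hand G contains the 3-clique {1, 2, 3}. A clique must lie in a single bag of any decomposition, so no decomposition can have width below 2. Hence tw(G) = 2 exactly.

2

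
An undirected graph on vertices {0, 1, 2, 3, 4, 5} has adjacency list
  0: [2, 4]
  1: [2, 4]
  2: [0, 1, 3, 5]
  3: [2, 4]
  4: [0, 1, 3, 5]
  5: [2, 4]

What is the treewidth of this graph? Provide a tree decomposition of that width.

Each bag holds 3 vertices, so the decomposition has width 2, which upper-bounds the treewidth. Since 5–2–3–4–5 is a cycle in G, G is not acyclic. Forests are exactly the graphs of treewidth ≤ 1, so tw(G) ≥ 2. Combining the bounds, tw(G) = 2.

Treewidth 2.
Bags: B1 = {2, 4, 5}  B2 = {2, 3, 4}  B3 = {1, 2, 4}  B4 = {0, 2, 4}
Tree: B1–B2, B2–B3, B3–B4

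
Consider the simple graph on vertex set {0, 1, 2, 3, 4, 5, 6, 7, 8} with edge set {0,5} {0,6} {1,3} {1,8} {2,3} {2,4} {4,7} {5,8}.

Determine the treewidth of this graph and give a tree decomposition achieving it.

Treewidth 1.
One such decomposition:
Bags: B1 = {4, 7}  B2 = {2, 4}  B3 = {2, 3}  B4 = {1, 3}  B5 = {1, 8}  B6 = {5, 8}  B7 = {0, 5}  B8 = {0, 6}
Tree: B1–B2, B2–B3, B3–B4, B4–B5, B5–B6, B6–B7, B7–B8

Each bag holds 2 vertices, so the decomposition has width 1, which upper-bounds the treewidth. G has an edge, so its treewidth is at least 1. The upper and lower bounds meet at 1, so that is the treewidth.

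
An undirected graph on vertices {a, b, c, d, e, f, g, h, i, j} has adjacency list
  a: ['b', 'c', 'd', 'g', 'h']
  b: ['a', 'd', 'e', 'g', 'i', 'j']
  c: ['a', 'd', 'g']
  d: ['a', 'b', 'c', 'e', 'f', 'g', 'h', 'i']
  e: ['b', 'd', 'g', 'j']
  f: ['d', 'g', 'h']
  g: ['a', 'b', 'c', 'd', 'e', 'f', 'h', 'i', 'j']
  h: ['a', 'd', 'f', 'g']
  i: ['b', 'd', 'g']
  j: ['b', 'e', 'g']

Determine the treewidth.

3

A width-3 tree decomposition is:
Bags: B1 = {a, d, g, h}  B2 = {d, f, g, h}  B3 = {a, b, d, g}  B4 = {a, c, d, g}  B5 = {b, d, g, i}  B6 = {b, d, e, g}  B7 = {b, e, g, j}
Tree: B1–B2, B1–B3, B3–B4, B3–B5, B5–B6, B6–B7
The largest bag has 4 vertices, giving width 3; this decomposition certifies tw(G) ≤ 3. For the lower bound, the 4 vertices {d, f, g, h} are pairwise adjacent, and any tree decomposition puts a clique entirely inside one bag — forcing width ≥ 3. The upper and lower bounds meet at 3, so that is the treewidth.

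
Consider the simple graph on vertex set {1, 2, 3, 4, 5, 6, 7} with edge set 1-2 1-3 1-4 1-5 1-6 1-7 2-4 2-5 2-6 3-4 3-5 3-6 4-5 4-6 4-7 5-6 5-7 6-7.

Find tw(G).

4

A width-4 tree decomposition is:
Bags: B1 = {1, 2, 4, 5, 6}  B2 = {1, 4, 5, 6, 7}  B3 = {1, 3, 4, 5, 6}
Tree: B1–B2, B1–B3
Every bag has size at most 5, so the width is 5 − 1 = 4 and tw(G) ≤ 4. For the lower bound, the 5 vertices {1, 2, 4, 5, 6} are pairwise adjacent, and any tree decomposition puts a clique entirely inside one bag — forcing width ≥ 4. Combining the bounds, tw(G) = 4.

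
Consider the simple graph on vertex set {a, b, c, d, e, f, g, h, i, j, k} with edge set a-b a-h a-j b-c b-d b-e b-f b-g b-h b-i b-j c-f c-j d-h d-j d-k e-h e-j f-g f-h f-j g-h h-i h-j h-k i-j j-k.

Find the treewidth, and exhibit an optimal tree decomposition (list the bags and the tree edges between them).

Treewidth 3.
One optimal decomposition is:
Bags: B1 = {b, h, i, j}  B2 = {b, d, h, j}  B3 = {b, e, h, j}  B4 = {d, h, j, k}  B5 = {b, f, h, j}  B6 = {b, c, f, j}  B7 = {a, b, h, j}  B8 = {b, f, g, h}
Tree: B1–B2, B2–B3, B2–B4, B2–B5, B5–B6, B2–B7, B5–B8

Every bag has size at most 4, so the width is 4 − 1 = 3 and tw(G) ≤ 3. Conversely, {d, h, j, k} is a clique of size 4, and the vertices of any clique must share a bag in every tree decomposition; so some bag has ≥ 4 vertices and tw(G) ≥ 3. Combining the bounds, tw(G) = 3.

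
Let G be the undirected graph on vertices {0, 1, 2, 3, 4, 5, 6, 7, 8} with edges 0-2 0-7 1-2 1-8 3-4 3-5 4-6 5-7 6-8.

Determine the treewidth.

2

A width-2 tree decomposition is:
Bags: B1 = {3, 5, 7}  B2 = {3, 4, 7}  B3 = {4, 6, 7}  B4 = {6, 7, 8}  B5 = {1, 7, 8}  B6 = {1, 2, 7}  B7 = {0, 2, 7}
Tree: B1–B2, B2–B3, B3–B4, B4–B5, B5–B6, B6–B7
Every bag has size at most 3, so the width is 3 − 1 = 2 and tw(G) ≤ 2. Since 7–5–3–4–6–8–1–2–0–7 is a cycle in G, G is not acyclic. Forests are exactly the graphs of treewidth ≤ 1, so tw(G) ≥ 2. Therefore the treewidth is 2.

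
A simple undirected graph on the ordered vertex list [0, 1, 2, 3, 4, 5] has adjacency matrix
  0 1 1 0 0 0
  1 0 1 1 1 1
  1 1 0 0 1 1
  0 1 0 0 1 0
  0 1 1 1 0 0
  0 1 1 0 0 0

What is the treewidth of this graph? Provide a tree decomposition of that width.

Treewidth 2.
One optimal decomposition is:
Bags: B1 = {1, 2, 4}  B2 = {1, 2, 5}  B3 = {1, 3, 4}  B4 = {0, 1, 2}
Tree: B1–B2, B1–B3, B2–B4

Each bag holds 3 vertices, so the decomposition has width 2, which upper-bounds the treewidth. For the lower bound, the 3 vertices {0, 1, 2} are pairwise adjacent, and any tree decomposition puts a clique entirely inside one bag — forcing width ≥ 2. Hence tw(G) = 2 exactly.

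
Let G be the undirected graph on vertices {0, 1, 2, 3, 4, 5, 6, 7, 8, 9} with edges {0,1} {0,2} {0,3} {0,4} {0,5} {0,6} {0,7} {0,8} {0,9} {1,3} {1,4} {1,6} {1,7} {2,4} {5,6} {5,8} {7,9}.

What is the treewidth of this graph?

A width-2 tree decomposition is:
Bags: B1 = {0, 1, 3}  B2 = {0, 1, 6}  B3 = {0, 1, 4}  B4 = {0, 5, 6}  B5 = {0, 5, 8}  B6 = {0, 2, 4}  B7 = {0, 1, 7}  B8 = {0, 7, 9}
Tree: B1–B2, B1–B3, B2–B4, B4–B5, B3–B6, B3–B7, B7–B8
Every bag has size at most 3, so the width is 3 − 1 = 2 and tw(G) ≤ 2. On the other hand G contains the 3-clique {0, 1, 3}. A clique must lie in a single bag of any decomposition, so no decomposition can have width below 2. Combining the bounds, tw(G) = 2.

2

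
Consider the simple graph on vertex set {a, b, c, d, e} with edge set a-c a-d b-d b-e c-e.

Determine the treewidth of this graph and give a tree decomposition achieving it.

Each bag holds 3 vertices, so the decomposition has width 2, which upper-bounds the treewidth. Since e–b–d–a–c–e is a cycle in G, G is not acyclic. Forests are exactly the graphs of treewidth ≤ 1, so tw(G) ≥ 2. Hence tw(G) = 2 exactly.

Treewidth 2.
One optimal decomposition is:
Bags: B1 = {b, d, e}  B2 = {a, d, e}  B3 = {a, c, e}
Tree: B1–B2, B2–B3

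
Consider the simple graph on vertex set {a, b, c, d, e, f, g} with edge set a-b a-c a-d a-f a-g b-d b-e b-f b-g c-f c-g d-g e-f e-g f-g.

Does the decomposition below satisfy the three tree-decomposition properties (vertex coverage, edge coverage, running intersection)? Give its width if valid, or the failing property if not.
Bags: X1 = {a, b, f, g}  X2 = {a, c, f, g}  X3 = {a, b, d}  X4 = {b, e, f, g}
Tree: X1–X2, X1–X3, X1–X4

A tree decomposition must satisfy three properties: every vertex lies in some bag; for every edge, both endpoints lie together in some bag; and for every vertex, the bags containing it form a connected subtree. Here edge (g,d) lies in no bag, so the decomposition is invalid.

No — edge (g,d) lies in no bag.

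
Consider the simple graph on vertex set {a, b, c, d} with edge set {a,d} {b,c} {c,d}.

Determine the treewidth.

1

A width-1 tree decomposition is:
Bags: B1 = {a, d}  B2 = {c, d}  B3 = {b, c}
Tree: B1–B2, B2–B3
Each bag holds 2 vertices, so the decomposition has width 1, which upper-bounds the treewidth. Since G has at least one edge (e.g. a–d), it is not an edgeless graph, so tw(G) ≥ 1. Hence tw(G) = 1 exactly.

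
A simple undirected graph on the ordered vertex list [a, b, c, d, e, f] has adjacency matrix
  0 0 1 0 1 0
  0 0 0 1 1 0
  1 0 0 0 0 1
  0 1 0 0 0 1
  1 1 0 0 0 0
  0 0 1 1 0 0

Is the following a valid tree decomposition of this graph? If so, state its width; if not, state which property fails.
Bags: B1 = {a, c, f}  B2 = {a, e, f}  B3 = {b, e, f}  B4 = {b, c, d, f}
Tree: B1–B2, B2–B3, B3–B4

No — bags containing vertex c are not connected in the tree.

A tree decomposition must satisfy three properties: every vertex lies in some bag; for every edge, both endpoints lie together in some bag; and for every vertex, the bags containing it form a connected subtree. Here bags containing vertex c are not connected in the tree, so the decomposition is invalid.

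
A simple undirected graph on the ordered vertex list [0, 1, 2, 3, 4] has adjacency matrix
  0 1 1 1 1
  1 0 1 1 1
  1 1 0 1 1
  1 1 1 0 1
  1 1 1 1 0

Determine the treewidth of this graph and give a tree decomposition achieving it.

With just one bag of size 5, the width is 5 − 1 = 4, so tw(G) ≤ 4. On the other hand G contains the 5-clique {0, 1, 2, 3, 4}. A clique must lie in a single bag of any decomposition, so no decomposition can have width below 4. Combining the bounds, tw(G) = 4.

Treewidth 4.
One optimal decomposition is:
Bags: B1 = {0, 1, 2, 3, 4}
Tree: (single bag)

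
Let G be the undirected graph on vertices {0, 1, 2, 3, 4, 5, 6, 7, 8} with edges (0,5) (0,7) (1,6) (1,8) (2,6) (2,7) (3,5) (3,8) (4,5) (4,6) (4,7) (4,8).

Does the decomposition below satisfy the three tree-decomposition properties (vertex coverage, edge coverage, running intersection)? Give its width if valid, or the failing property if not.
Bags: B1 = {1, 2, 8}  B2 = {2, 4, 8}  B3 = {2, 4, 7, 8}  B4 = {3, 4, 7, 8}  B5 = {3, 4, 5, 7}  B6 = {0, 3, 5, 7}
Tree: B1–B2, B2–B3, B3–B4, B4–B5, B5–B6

A tree decomposition must satisfy three properties: every vertex lies in some bag; for every edge, both endpoints lie together in some bag; and for every vertex, the bags containing it form a connected subtree. Here vertex 6 appears in no bag, so the decomposition is invalid.

No — vertex 6 appears in no bag.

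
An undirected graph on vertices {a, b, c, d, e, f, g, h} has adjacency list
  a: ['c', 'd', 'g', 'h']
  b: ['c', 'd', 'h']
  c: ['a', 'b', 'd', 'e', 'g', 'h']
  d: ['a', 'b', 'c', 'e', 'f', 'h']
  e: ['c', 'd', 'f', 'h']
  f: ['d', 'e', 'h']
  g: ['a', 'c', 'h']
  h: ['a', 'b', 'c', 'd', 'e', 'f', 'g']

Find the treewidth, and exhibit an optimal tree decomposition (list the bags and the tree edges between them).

The largest bag has 4 vertices, giving width 3; this decomposition certifies tw(G) ≤ 3. For the lower bound, the 4 vertices {c, d, e, h} are pairwise adjacent, and any tree decomposition puts a clique entirely inside one bag — forcing width ≥ 3. Hence tw(G) = 3 exactly.

Treewidth 3.
One optimal decomposition is:
Bags: B1 = {d, e, f, h}  B2 = {c, d, e, h}  B3 = {b, c, d, h}  B4 = {a, c, d, h}  B5 = {a, c, g, h}
Tree: B1–B2, B2–B3, B3–B4, B4–B5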